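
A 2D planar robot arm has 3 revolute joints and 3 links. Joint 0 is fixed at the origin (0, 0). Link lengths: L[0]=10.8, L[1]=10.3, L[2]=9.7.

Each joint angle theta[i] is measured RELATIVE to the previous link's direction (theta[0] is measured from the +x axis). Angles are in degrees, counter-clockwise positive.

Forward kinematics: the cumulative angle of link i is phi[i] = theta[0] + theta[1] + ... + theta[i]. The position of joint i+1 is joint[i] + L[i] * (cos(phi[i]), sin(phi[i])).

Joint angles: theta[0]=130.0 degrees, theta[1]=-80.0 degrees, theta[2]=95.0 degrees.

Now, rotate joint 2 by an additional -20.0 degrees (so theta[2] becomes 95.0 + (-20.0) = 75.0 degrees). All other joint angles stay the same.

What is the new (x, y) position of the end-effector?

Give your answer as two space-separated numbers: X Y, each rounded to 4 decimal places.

joint[0] = (0.0000, 0.0000)  (base)
link 0: phi[0] = 130 = 130 deg
  cos(130 deg) = -0.6428, sin(130 deg) = 0.7660
  joint[1] = (0.0000, 0.0000) + 10.8 * (-0.6428, 0.7660) = (0.0000 + -6.9421, 0.0000 + 8.2733) = (-6.9421, 8.2733)
link 1: phi[1] = 130 + -80 = 50 deg
  cos(50 deg) = 0.6428, sin(50 deg) = 0.7660
  joint[2] = (-6.9421, 8.2733) + 10.3 * (0.6428, 0.7660) = (-6.9421 + 6.6207, 8.2733 + 7.8903) = (-0.3214, 16.1635)
link 2: phi[2] = 130 + -80 + 75 = 125 deg
  cos(125 deg) = -0.5736, sin(125 deg) = 0.8192
  joint[3] = (-0.3214, 16.1635) + 9.7 * (-0.5736, 0.8192) = (-0.3214 + -5.5637, 16.1635 + 7.9458) = (-5.8851, 24.1093)
End effector: (-5.8851, 24.1093)

Answer: -5.8851 24.1093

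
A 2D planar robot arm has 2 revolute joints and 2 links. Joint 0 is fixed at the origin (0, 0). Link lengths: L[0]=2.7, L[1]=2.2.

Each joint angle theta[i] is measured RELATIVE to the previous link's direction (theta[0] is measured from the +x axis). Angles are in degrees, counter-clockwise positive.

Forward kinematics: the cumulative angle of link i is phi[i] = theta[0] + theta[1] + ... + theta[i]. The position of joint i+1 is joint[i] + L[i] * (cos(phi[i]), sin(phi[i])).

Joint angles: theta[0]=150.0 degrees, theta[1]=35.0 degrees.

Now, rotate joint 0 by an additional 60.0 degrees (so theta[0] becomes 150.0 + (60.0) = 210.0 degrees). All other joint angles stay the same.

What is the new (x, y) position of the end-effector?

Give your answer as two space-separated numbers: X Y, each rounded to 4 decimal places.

Answer: -3.2680 -3.3439

Derivation:
joint[0] = (0.0000, 0.0000)  (base)
link 0: phi[0] = 210 = 210 deg
  cos(210 deg) = -0.8660, sin(210 deg) = -0.5000
  joint[1] = (0.0000, 0.0000) + 2.7 * (-0.8660, -0.5000) = (0.0000 + -2.3383, 0.0000 + -1.3500) = (-2.3383, -1.3500)
link 1: phi[1] = 210 + 35 = 245 deg
  cos(245 deg) = -0.4226, sin(245 deg) = -0.9063
  joint[2] = (-2.3383, -1.3500) + 2.2 * (-0.4226, -0.9063) = (-2.3383 + -0.9298, -1.3500 + -1.9939) = (-3.2680, -3.3439)
End effector: (-3.2680, -3.3439)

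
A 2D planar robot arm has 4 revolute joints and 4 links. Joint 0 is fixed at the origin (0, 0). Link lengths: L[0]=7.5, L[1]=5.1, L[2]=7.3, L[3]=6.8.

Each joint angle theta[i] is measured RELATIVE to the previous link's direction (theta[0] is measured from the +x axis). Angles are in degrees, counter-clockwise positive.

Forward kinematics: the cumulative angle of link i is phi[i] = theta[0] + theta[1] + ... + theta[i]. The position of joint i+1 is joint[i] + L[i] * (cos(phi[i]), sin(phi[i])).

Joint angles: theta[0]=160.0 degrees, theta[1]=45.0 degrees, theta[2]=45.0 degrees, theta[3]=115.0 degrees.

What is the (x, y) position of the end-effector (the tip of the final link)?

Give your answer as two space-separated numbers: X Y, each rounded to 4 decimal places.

joint[0] = (0.0000, 0.0000)  (base)
link 0: phi[0] = 160 = 160 deg
  cos(160 deg) = -0.9397, sin(160 deg) = 0.3420
  joint[1] = (0.0000, 0.0000) + 7.5 * (-0.9397, 0.3420) = (0.0000 + -7.0477, 0.0000 + 2.5652) = (-7.0477, 2.5652)
link 1: phi[1] = 160 + 45 = 205 deg
  cos(205 deg) = -0.9063, sin(205 deg) = -0.4226
  joint[2] = (-7.0477, 2.5652) + 5.1 * (-0.9063, -0.4226) = (-7.0477 + -4.6222, 2.5652 + -2.1554) = (-11.6699, 0.4098)
link 2: phi[2] = 160 + 45 + 45 = 250 deg
  cos(250 deg) = -0.3420, sin(250 deg) = -0.9397
  joint[3] = (-11.6699, 0.4098) + 7.3 * (-0.3420, -0.9397) = (-11.6699 + -2.4967, 0.4098 + -6.8598) = (-14.1666, -6.4500)
link 3: phi[3] = 160 + 45 + 45 + 115 = 365 deg
  cos(365 deg) = 0.9962, sin(365 deg) = 0.0872
  joint[4] = (-14.1666, -6.4500) + 6.8 * (0.9962, 0.0872) = (-14.1666 + 6.7741, -6.4500 + 0.5927) = (-7.3925, -5.8573)
End effector: (-7.3925, -5.8573)

Answer: -7.3925 -5.8573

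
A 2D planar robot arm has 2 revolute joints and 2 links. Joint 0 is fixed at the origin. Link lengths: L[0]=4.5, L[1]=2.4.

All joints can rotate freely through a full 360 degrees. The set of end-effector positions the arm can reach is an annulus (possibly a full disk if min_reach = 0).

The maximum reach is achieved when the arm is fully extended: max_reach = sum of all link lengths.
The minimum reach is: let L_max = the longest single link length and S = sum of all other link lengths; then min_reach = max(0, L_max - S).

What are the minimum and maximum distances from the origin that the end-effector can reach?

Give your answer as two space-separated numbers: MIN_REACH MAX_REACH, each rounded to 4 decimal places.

Answer: 2.1000 6.9000

Derivation:
Link lengths: [4.5, 2.4]
max_reach = 4.5 + 2.4 = 6.9
L_max = max([4.5, 2.4]) = 4.5
S (sum of others) = 6.9 - 4.5 = 2.4
min_reach = max(0, 4.5 - 2.4) = max(0, 2.1) = 2.1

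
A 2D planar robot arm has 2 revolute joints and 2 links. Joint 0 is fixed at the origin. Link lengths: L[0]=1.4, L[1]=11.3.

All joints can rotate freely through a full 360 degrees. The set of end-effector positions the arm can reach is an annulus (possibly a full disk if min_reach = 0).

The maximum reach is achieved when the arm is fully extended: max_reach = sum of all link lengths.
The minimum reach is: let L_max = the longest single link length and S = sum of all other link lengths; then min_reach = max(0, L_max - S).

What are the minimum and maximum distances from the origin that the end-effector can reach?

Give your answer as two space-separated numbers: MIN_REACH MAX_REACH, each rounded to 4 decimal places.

Answer: 9.9000 12.7000

Derivation:
Link lengths: [1.4, 11.3]
max_reach = 1.4 + 11.3 = 12.7
L_max = max([1.4, 11.3]) = 11.3
S (sum of others) = 12.7 - 11.3 = 1.4
min_reach = max(0, 11.3 - 1.4) = max(0, 9.9) = 9.9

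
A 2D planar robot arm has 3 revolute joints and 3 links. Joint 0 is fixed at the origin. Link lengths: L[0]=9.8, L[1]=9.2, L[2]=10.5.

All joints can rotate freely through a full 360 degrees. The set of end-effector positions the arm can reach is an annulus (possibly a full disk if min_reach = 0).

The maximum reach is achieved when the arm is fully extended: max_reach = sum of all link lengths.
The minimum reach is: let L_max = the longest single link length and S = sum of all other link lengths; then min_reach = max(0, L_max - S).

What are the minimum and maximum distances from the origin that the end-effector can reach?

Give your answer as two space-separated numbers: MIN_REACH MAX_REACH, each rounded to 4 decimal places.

Link lengths: [9.8, 9.2, 10.5]
max_reach = 9.8 + 9.2 + 10.5 = 29.5
L_max = max([9.8, 9.2, 10.5]) = 10.5
S (sum of others) = 29.5 - 10.5 = 19
min_reach = max(0, 10.5 - 19) = max(0, -8.5) = 0

Answer: 0.0000 29.5000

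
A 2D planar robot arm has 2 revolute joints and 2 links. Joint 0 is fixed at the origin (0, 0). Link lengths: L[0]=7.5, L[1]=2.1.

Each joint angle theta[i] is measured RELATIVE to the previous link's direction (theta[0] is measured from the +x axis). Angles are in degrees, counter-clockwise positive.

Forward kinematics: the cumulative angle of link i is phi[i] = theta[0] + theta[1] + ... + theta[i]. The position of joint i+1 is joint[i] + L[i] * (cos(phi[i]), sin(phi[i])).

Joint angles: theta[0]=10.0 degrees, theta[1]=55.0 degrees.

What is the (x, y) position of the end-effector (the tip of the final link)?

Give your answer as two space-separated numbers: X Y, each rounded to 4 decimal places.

Answer: 8.2736 3.2056

Derivation:
joint[0] = (0.0000, 0.0000)  (base)
link 0: phi[0] = 10 = 10 deg
  cos(10 deg) = 0.9848, sin(10 deg) = 0.1736
  joint[1] = (0.0000, 0.0000) + 7.5 * (0.9848, 0.1736) = (0.0000 + 7.3861, 0.0000 + 1.3024) = (7.3861, 1.3024)
link 1: phi[1] = 10 + 55 = 65 deg
  cos(65 deg) = 0.4226, sin(65 deg) = 0.9063
  joint[2] = (7.3861, 1.3024) + 2.1 * (0.4226, 0.9063) = (7.3861 + 0.8875, 1.3024 + 1.9032) = (8.2736, 3.2056)
End effector: (8.2736, 3.2056)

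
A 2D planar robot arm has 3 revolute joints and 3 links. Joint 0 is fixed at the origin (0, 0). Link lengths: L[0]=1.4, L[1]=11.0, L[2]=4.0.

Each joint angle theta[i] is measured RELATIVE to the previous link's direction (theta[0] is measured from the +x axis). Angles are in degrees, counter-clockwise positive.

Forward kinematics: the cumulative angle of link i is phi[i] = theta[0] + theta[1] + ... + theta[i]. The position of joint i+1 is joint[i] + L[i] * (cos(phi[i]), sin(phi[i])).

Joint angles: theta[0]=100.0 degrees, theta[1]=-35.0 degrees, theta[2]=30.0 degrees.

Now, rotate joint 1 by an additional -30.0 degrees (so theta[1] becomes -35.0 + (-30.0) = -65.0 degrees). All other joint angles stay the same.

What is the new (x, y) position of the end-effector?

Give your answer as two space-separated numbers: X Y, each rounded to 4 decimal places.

Answer: 10.4580 11.3133

Derivation:
joint[0] = (0.0000, 0.0000)  (base)
link 0: phi[0] = 100 = 100 deg
  cos(100 deg) = -0.1736, sin(100 deg) = 0.9848
  joint[1] = (0.0000, 0.0000) + 1.4 * (-0.1736, 0.9848) = (0.0000 + -0.2431, 0.0000 + 1.3787) = (-0.2431, 1.3787)
link 1: phi[1] = 100 + -65 = 35 deg
  cos(35 deg) = 0.8192, sin(35 deg) = 0.5736
  joint[2] = (-0.2431, 1.3787) + 11 * (0.8192, 0.5736) = (-0.2431 + 9.0107, 1.3787 + 6.3093) = (8.7676, 7.6881)
link 2: phi[2] = 100 + -65 + 30 = 65 deg
  cos(65 deg) = 0.4226, sin(65 deg) = 0.9063
  joint[3] = (8.7676, 7.6881) + 4 * (0.4226, 0.9063) = (8.7676 + 1.6905, 7.6881 + 3.6252) = (10.4580, 11.3133)
End effector: (10.4580, 11.3133)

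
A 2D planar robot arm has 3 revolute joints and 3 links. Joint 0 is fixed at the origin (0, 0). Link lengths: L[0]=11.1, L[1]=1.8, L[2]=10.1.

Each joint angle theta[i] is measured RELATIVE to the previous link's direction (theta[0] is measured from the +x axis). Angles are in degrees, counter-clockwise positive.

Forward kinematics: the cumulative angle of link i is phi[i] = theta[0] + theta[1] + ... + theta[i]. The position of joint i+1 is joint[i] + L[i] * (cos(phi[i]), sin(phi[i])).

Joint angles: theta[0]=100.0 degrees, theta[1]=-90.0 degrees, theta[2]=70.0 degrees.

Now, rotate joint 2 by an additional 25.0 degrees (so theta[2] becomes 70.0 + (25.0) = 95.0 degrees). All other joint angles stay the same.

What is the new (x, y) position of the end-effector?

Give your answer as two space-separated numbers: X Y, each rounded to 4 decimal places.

Answer: -2.7689 20.9998

Derivation:
joint[0] = (0.0000, 0.0000)  (base)
link 0: phi[0] = 100 = 100 deg
  cos(100 deg) = -0.1736, sin(100 deg) = 0.9848
  joint[1] = (0.0000, 0.0000) + 11.1 * (-0.1736, 0.9848) = (0.0000 + -1.9275, 0.0000 + 10.9314) = (-1.9275, 10.9314)
link 1: phi[1] = 100 + -90 = 10 deg
  cos(10 deg) = 0.9848, sin(10 deg) = 0.1736
  joint[2] = (-1.9275, 10.9314) + 1.8 * (0.9848, 0.1736) = (-1.9275 + 1.7727, 10.9314 + 0.3126) = (-0.1548, 11.2439)
link 2: phi[2] = 100 + -90 + 95 = 105 deg
  cos(105 deg) = -0.2588, sin(105 deg) = 0.9659
  joint[3] = (-0.1548, 11.2439) + 10.1 * (-0.2588, 0.9659) = (-0.1548 + -2.6141, 11.2439 + 9.7559) = (-2.7689, 20.9998)
End effector: (-2.7689, 20.9998)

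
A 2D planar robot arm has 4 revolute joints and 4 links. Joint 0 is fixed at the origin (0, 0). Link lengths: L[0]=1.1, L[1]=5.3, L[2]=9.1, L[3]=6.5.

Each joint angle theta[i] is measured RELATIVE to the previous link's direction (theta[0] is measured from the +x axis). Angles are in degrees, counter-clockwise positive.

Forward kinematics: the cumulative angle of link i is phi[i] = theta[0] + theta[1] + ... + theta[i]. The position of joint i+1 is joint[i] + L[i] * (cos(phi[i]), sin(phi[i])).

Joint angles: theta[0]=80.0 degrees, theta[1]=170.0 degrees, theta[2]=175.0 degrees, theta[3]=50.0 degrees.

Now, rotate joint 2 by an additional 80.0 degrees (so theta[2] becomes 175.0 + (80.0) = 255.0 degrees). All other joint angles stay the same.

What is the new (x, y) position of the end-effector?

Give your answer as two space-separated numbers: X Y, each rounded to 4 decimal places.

joint[0] = (0.0000, 0.0000)  (base)
link 0: phi[0] = 80 = 80 deg
  cos(80 deg) = 0.1736, sin(80 deg) = 0.9848
  joint[1] = (0.0000, 0.0000) + 1.1 * (0.1736, 0.9848) = (0.0000 + 0.1910, 0.0000 + 1.0833) = (0.1910, 1.0833)
link 1: phi[1] = 80 + 170 = 250 deg
  cos(250 deg) = -0.3420, sin(250 deg) = -0.9397
  joint[2] = (0.1910, 1.0833) + 5.3 * (-0.3420, -0.9397) = (0.1910 + -1.8127, 1.0833 + -4.9804) = (-1.6217, -3.8971)
link 2: phi[2] = 80 + 170 + 255 = 505 deg
  cos(505 deg) = -0.8192, sin(505 deg) = 0.5736
  joint[3] = (-1.6217, -3.8971) + 9.1 * (-0.8192, 0.5736) = (-1.6217 + -7.4543, -3.8971 + 5.2195) = (-9.0760, 1.3225)
link 3: phi[3] = 80 + 170 + 255 + 50 = 555 deg
  cos(555 deg) = -0.9659, sin(555 deg) = -0.2588
  joint[4] = (-9.0760, 1.3225) + 6.5 * (-0.9659, -0.2588) = (-9.0760 + -6.2785, 1.3225 + -1.6823) = (-15.3545, -0.3599)
End effector: (-15.3545, -0.3599)

Answer: -15.3545 -0.3599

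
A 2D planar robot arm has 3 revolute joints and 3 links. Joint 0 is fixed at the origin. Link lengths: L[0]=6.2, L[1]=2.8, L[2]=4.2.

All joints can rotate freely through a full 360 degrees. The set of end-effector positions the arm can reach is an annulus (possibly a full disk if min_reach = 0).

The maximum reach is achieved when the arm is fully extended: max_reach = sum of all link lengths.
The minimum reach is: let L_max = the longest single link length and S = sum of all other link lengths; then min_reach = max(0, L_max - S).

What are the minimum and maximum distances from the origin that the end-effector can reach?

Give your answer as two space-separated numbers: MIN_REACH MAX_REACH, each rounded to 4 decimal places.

Answer: 0.0000 13.2000

Derivation:
Link lengths: [6.2, 2.8, 4.2]
max_reach = 6.2 + 2.8 + 4.2 = 13.2
L_max = max([6.2, 2.8, 4.2]) = 6.2
S (sum of others) = 13.2 - 6.2 = 7
min_reach = max(0, 6.2 - 7) = max(0, -0.8) = 0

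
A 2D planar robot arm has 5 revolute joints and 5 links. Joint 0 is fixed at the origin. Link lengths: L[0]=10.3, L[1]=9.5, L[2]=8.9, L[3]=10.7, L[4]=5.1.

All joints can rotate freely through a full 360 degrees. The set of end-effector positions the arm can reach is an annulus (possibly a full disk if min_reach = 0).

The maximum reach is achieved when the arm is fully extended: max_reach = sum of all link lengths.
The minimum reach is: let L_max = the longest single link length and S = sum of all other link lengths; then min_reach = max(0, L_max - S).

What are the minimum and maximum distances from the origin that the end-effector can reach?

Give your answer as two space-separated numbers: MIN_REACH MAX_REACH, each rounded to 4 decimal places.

Answer: 0.0000 44.5000

Derivation:
Link lengths: [10.3, 9.5, 8.9, 10.7, 5.1]
max_reach = 10.3 + 9.5 + 8.9 + 10.7 + 5.1 = 44.5
L_max = max([10.3, 9.5, 8.9, 10.7, 5.1]) = 10.7
S (sum of others) = 44.5 - 10.7 = 33.8
min_reach = max(0, 10.7 - 33.8) = max(0, -23.1) = 0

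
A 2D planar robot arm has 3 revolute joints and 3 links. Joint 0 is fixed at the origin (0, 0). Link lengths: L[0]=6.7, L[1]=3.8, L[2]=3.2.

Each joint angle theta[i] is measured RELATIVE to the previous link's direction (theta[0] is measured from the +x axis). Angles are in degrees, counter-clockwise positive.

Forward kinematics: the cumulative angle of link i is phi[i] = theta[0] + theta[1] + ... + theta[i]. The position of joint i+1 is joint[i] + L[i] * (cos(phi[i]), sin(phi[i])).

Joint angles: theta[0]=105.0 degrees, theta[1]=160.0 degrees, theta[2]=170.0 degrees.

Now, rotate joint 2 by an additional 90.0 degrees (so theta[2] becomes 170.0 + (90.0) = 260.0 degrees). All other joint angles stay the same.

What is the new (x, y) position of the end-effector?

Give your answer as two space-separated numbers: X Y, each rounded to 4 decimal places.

joint[0] = (0.0000, 0.0000)  (base)
link 0: phi[0] = 105 = 105 deg
  cos(105 deg) = -0.2588, sin(105 deg) = 0.9659
  joint[1] = (0.0000, 0.0000) + 6.7 * (-0.2588, 0.9659) = (0.0000 + -1.7341, 0.0000 + 6.4717) = (-1.7341, 6.4717)
link 1: phi[1] = 105 + 160 = 265 deg
  cos(265 deg) = -0.0872, sin(265 deg) = -0.9962
  joint[2] = (-1.7341, 6.4717) + 3.8 * (-0.0872, -0.9962) = (-1.7341 + -0.3312, 6.4717 + -3.7855) = (-2.0653, 2.6862)
link 2: phi[2] = 105 + 160 + 260 = 525 deg
  cos(525 deg) = -0.9659, sin(525 deg) = 0.2588
  joint[3] = (-2.0653, 2.6862) + 3.2 * (-0.9659, 0.2588) = (-2.0653 + -3.0910, 2.6862 + 0.8282) = (-5.1562, 3.5144)
End effector: (-5.1562, 3.5144)

Answer: -5.1562 3.5144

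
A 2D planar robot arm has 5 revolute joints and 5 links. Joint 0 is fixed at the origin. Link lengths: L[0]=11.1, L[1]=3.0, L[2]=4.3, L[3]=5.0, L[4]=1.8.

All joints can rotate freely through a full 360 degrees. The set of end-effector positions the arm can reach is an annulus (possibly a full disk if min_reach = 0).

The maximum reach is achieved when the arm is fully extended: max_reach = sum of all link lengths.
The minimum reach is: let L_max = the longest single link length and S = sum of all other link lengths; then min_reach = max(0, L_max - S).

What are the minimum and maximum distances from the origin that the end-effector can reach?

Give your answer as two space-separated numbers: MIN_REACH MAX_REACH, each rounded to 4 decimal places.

Link lengths: [11.1, 3.0, 4.3, 5.0, 1.8]
max_reach = 11.1 + 3 + 4.3 + 5 + 1.8 = 25.2
L_max = max([11.1, 3.0, 4.3, 5.0, 1.8]) = 11.1
S (sum of others) = 25.2 - 11.1 = 14.1
min_reach = max(0, 11.1 - 14.1) = max(0, -3) = 0

Answer: 0.0000 25.2000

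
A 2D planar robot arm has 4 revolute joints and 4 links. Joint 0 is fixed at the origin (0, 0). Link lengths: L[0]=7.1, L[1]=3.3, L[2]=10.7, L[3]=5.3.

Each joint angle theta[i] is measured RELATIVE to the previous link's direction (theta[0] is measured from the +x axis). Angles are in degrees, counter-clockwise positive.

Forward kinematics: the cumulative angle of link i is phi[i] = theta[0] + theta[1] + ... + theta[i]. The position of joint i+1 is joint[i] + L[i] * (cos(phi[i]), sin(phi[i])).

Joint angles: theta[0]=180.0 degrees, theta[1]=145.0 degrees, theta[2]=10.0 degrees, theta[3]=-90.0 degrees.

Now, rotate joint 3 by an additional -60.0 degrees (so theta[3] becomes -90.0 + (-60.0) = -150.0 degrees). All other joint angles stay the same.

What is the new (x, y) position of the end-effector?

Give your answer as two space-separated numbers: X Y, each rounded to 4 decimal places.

Answer: 0.0209 -6.8767

Derivation:
joint[0] = (0.0000, 0.0000)  (base)
link 0: phi[0] = 180 = 180 deg
  cos(180 deg) = -1.0000, sin(180 deg) = 0.0000
  joint[1] = (0.0000, 0.0000) + 7.1 * (-1.0000, 0.0000) = (0.0000 + -7.1000, 0.0000 + 0.0000) = (-7.1000, 0.0000)
link 1: phi[1] = 180 + 145 = 325 deg
  cos(325 deg) = 0.8192, sin(325 deg) = -0.5736
  joint[2] = (-7.1000, 0.0000) + 3.3 * (0.8192, -0.5736) = (-7.1000 + 2.7032, 0.0000 + -1.8928) = (-4.3968, -1.8928)
link 2: phi[2] = 180 + 145 + 10 = 335 deg
  cos(335 deg) = 0.9063, sin(335 deg) = -0.4226
  joint[3] = (-4.3968, -1.8928) + 10.7 * (0.9063, -0.4226) = (-4.3968 + 9.6975, -1.8928 + -4.5220) = (5.3007, -6.4148)
link 3: phi[3] = 180 + 145 + 10 + -150 = 185 deg
  cos(185 deg) = -0.9962, sin(185 deg) = -0.0872
  joint[4] = (5.3007, -6.4148) + 5.3 * (-0.9962, -0.0872) = (5.3007 + -5.2798, -6.4148 + -0.4619) = (0.0209, -6.8767)
End effector: (0.0209, -6.8767)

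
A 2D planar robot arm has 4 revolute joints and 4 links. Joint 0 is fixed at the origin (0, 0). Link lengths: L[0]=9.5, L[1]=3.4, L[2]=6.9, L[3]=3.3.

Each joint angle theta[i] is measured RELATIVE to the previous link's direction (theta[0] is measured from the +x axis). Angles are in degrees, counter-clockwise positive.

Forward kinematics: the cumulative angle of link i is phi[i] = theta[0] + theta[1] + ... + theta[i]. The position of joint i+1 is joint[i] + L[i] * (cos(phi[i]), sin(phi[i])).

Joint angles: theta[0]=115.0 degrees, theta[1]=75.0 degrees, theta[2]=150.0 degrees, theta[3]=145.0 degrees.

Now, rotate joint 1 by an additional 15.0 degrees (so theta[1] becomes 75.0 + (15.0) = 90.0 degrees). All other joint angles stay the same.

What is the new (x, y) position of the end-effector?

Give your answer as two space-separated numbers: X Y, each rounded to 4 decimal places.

joint[0] = (0.0000, 0.0000)  (base)
link 0: phi[0] = 115 = 115 deg
  cos(115 deg) = -0.4226, sin(115 deg) = 0.9063
  joint[1] = (0.0000, 0.0000) + 9.5 * (-0.4226, 0.9063) = (0.0000 + -4.0149, 0.0000 + 8.6099) = (-4.0149, 8.6099)
link 1: phi[1] = 115 + 90 = 205 deg
  cos(205 deg) = -0.9063, sin(205 deg) = -0.4226
  joint[2] = (-4.0149, 8.6099) + 3.4 * (-0.9063, -0.4226) = (-4.0149 + -3.0814, 8.6099 + -1.4369) = (-7.0963, 7.1730)
link 2: phi[2] = 115 + 90 + 150 = 355 deg
  cos(355 deg) = 0.9962, sin(355 deg) = -0.0872
  joint[3] = (-7.0963, 7.1730) + 6.9 * (0.9962, -0.0872) = (-7.0963 + 6.8737, 7.1730 + -0.6014) = (-0.2226, 6.5716)
link 3: phi[3] = 115 + 90 + 150 + 145 = 500 deg
  cos(500 deg) = -0.7660, sin(500 deg) = 0.6428
  joint[4] = (-0.2226, 6.5716) + 3.3 * (-0.7660, 0.6428) = (-0.2226 + -2.5279, 6.5716 + 2.1212) = (-2.7505, 8.6928)
End effector: (-2.7505, 8.6928)

Answer: -2.7505 8.6928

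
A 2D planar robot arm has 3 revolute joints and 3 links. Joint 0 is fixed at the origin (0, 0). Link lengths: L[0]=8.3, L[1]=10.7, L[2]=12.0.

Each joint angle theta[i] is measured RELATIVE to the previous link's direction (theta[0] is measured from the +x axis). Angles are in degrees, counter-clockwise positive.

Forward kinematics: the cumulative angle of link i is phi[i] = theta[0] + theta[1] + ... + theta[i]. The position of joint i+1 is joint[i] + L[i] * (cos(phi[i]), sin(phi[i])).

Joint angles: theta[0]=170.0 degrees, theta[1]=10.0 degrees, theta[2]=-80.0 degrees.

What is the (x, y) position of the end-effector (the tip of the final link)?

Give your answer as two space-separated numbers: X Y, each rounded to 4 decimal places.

Answer: -20.9577 13.2590

Derivation:
joint[0] = (0.0000, 0.0000)  (base)
link 0: phi[0] = 170 = 170 deg
  cos(170 deg) = -0.9848, sin(170 deg) = 0.1736
  joint[1] = (0.0000, 0.0000) + 8.3 * (-0.9848, 0.1736) = (0.0000 + -8.1739, 0.0000 + 1.4413) = (-8.1739, 1.4413)
link 1: phi[1] = 170 + 10 = 180 deg
  cos(180 deg) = -1.0000, sin(180 deg) = 0.0000
  joint[2] = (-8.1739, 1.4413) + 10.7 * (-1.0000, 0.0000) = (-8.1739 + -10.7000, 1.4413 + 0.0000) = (-18.8739, 1.4413)
link 2: phi[2] = 170 + 10 + -80 = 100 deg
  cos(100 deg) = -0.1736, sin(100 deg) = 0.9848
  joint[3] = (-18.8739, 1.4413) + 12 * (-0.1736, 0.9848) = (-18.8739 + -2.0838, 1.4413 + 11.8177) = (-20.9577, 13.2590)
End effector: (-20.9577, 13.2590)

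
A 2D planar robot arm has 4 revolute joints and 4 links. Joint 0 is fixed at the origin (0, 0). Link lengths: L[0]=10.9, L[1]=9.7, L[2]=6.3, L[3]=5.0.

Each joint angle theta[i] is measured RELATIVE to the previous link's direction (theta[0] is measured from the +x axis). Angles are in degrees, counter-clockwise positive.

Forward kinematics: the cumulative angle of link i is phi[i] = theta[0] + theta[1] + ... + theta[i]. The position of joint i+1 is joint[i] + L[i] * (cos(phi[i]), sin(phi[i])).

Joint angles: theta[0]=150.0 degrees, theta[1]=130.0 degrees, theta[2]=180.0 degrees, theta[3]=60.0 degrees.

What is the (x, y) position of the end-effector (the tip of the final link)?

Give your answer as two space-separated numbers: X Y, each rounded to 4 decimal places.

Answer: -13.5477 3.8118

Derivation:
joint[0] = (0.0000, 0.0000)  (base)
link 0: phi[0] = 150 = 150 deg
  cos(150 deg) = -0.8660, sin(150 deg) = 0.5000
  joint[1] = (0.0000, 0.0000) + 10.9 * (-0.8660, 0.5000) = (0.0000 + -9.4397, 0.0000 + 5.4500) = (-9.4397, 5.4500)
link 1: phi[1] = 150 + 130 = 280 deg
  cos(280 deg) = 0.1736, sin(280 deg) = -0.9848
  joint[2] = (-9.4397, 5.4500) + 9.7 * (0.1736, -0.9848) = (-9.4397 + 1.6844, 5.4500 + -9.5526) = (-7.7553, -4.1026)
link 2: phi[2] = 150 + 130 + 180 = 460 deg
  cos(460 deg) = -0.1736, sin(460 deg) = 0.9848
  joint[3] = (-7.7553, -4.1026) + 6.3 * (-0.1736, 0.9848) = (-7.7553 + -1.0940, -4.1026 + 6.2043) = (-8.8493, 2.1017)
link 3: phi[3] = 150 + 130 + 180 + 60 = 520 deg
  cos(520 deg) = -0.9397, sin(520 deg) = 0.3420
  joint[4] = (-8.8493, 2.1017) + 5 * (-0.9397, 0.3420) = (-8.8493 + -4.6985, 2.1017 + 1.7101) = (-13.5477, 3.8118)
End effector: (-13.5477, 3.8118)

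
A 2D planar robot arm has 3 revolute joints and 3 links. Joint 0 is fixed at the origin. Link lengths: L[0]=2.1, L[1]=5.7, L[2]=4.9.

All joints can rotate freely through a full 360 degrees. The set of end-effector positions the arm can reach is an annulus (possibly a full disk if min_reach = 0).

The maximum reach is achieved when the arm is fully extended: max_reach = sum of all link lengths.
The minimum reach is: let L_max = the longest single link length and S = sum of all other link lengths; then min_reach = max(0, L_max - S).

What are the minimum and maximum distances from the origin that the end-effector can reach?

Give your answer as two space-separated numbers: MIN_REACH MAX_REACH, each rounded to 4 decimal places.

Link lengths: [2.1, 5.7, 4.9]
max_reach = 2.1 + 5.7 + 4.9 = 12.7
L_max = max([2.1, 5.7, 4.9]) = 5.7
S (sum of others) = 12.7 - 5.7 = 7
min_reach = max(0, 5.7 - 7) = max(0, -1.3) = 0

Answer: 0.0000 12.7000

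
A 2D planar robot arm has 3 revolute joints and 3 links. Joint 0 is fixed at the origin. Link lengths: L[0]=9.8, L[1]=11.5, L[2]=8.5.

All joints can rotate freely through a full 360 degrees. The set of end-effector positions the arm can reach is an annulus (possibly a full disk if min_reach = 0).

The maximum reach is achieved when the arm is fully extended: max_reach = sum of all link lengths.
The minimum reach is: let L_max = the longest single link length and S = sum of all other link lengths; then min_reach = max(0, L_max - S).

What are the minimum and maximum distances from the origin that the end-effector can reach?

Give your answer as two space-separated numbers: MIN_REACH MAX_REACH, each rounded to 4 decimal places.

Answer: 0.0000 29.8000

Derivation:
Link lengths: [9.8, 11.5, 8.5]
max_reach = 9.8 + 11.5 + 8.5 = 29.8
L_max = max([9.8, 11.5, 8.5]) = 11.5
S (sum of others) = 29.8 - 11.5 = 18.3
min_reach = max(0, 11.5 - 18.3) = max(0, -6.8) = 0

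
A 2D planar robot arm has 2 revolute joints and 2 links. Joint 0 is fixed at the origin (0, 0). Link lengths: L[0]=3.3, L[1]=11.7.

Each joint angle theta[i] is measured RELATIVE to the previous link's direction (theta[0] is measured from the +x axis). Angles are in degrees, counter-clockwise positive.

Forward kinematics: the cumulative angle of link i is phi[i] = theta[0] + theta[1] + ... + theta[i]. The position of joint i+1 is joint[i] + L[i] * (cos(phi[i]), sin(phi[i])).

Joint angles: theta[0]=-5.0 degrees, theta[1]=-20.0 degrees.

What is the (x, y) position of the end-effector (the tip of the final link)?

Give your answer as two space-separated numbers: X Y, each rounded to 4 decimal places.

Answer: 13.8912 -5.2322

Derivation:
joint[0] = (0.0000, 0.0000)  (base)
link 0: phi[0] = -5 = -5 deg
  cos(-5 deg) = 0.9962, sin(-5 deg) = -0.0872
  joint[1] = (0.0000, 0.0000) + 3.3 * (0.9962, -0.0872) = (0.0000 + 3.2874, 0.0000 + -0.2876) = (3.2874, -0.2876)
link 1: phi[1] = -5 + -20 = -25 deg
  cos(-25 deg) = 0.9063, sin(-25 deg) = -0.4226
  joint[2] = (3.2874, -0.2876) + 11.7 * (0.9063, -0.4226) = (3.2874 + 10.6038, -0.2876 + -4.9446) = (13.8912, -5.2322)
End effector: (13.8912, -5.2322)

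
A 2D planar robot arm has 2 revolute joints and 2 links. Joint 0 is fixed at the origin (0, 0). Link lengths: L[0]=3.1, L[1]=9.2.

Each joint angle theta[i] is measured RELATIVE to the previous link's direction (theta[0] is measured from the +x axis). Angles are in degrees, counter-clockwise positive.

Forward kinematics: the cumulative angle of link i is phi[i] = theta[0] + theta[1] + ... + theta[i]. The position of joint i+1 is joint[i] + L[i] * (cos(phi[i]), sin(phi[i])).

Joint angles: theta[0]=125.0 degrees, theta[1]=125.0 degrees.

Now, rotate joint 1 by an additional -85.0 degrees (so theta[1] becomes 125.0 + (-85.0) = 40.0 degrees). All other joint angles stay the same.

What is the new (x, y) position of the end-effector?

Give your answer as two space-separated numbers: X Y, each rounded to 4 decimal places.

Answer: -10.6646 4.9205

Derivation:
joint[0] = (0.0000, 0.0000)  (base)
link 0: phi[0] = 125 = 125 deg
  cos(125 deg) = -0.5736, sin(125 deg) = 0.8192
  joint[1] = (0.0000, 0.0000) + 3.1 * (-0.5736, 0.8192) = (0.0000 + -1.7781, 0.0000 + 2.5394) = (-1.7781, 2.5394)
link 1: phi[1] = 125 + 40 = 165 deg
  cos(165 deg) = -0.9659, sin(165 deg) = 0.2588
  joint[2] = (-1.7781, 2.5394) + 9.2 * (-0.9659, 0.2588) = (-1.7781 + -8.8865, 2.5394 + 2.3811) = (-10.6646, 4.9205)
End effector: (-10.6646, 4.9205)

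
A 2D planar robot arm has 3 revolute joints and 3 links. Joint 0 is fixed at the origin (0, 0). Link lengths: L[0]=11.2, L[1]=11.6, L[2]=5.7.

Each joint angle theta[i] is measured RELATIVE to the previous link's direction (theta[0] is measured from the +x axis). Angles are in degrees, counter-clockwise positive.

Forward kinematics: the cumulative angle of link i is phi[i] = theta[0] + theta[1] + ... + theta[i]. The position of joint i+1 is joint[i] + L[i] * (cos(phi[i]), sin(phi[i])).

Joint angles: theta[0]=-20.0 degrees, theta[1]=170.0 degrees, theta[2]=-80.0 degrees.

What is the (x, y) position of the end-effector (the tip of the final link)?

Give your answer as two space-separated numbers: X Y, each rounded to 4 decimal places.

joint[0] = (0.0000, 0.0000)  (base)
link 0: phi[0] = -20 = -20 deg
  cos(-20 deg) = 0.9397, sin(-20 deg) = -0.3420
  joint[1] = (0.0000, 0.0000) + 11.2 * (0.9397, -0.3420) = (0.0000 + 10.5246, 0.0000 + -3.8306) = (10.5246, -3.8306)
link 1: phi[1] = -20 + 170 = 150 deg
  cos(150 deg) = -0.8660, sin(150 deg) = 0.5000
  joint[2] = (10.5246, -3.8306) + 11.6 * (-0.8660, 0.5000) = (10.5246 + -10.0459, -3.8306 + 5.8000) = (0.4787, 1.9694)
link 2: phi[2] = -20 + 170 + -80 = 70 deg
  cos(70 deg) = 0.3420, sin(70 deg) = 0.9397
  joint[3] = (0.4787, 1.9694) + 5.7 * (0.3420, 0.9397) = (0.4787 + 1.9495, 1.9694 + 5.3562) = (2.4282, 7.3256)
End effector: (2.4282, 7.3256)

Answer: 2.4282 7.3256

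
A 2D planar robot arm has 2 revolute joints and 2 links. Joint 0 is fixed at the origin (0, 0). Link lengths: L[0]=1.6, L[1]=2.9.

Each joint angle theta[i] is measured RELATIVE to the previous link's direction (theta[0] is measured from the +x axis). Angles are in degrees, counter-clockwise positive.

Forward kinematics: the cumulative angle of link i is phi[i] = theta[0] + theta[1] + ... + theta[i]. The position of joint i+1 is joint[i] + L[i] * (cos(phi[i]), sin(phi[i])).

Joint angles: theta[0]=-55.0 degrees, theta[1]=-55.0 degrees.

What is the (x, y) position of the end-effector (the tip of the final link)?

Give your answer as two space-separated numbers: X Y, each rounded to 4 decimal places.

joint[0] = (0.0000, 0.0000)  (base)
link 0: phi[0] = -55 = -55 deg
  cos(-55 deg) = 0.5736, sin(-55 deg) = -0.8192
  joint[1] = (0.0000, 0.0000) + 1.6 * (0.5736, -0.8192) = (0.0000 + 0.9177, 0.0000 + -1.3106) = (0.9177, -1.3106)
link 1: phi[1] = -55 + -55 = -110 deg
  cos(-110 deg) = -0.3420, sin(-110 deg) = -0.9397
  joint[2] = (0.9177, -1.3106) + 2.9 * (-0.3420, -0.9397) = (0.9177 + -0.9919, -1.3106 + -2.7251) = (-0.0741, -4.0358)
End effector: (-0.0741, -4.0358)

Answer: -0.0741 -4.0358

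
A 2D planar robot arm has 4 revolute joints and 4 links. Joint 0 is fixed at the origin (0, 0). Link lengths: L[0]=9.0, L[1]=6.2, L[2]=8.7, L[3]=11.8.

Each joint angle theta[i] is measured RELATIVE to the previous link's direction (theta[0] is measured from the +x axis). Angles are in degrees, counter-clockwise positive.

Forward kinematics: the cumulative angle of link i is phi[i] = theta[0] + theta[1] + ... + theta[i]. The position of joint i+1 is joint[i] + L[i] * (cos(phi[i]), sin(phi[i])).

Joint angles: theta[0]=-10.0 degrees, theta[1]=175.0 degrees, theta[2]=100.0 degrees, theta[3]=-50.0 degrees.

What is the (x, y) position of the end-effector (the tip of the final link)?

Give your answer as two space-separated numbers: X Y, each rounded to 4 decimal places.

joint[0] = (0.0000, 0.0000)  (base)
link 0: phi[0] = -10 = -10 deg
  cos(-10 deg) = 0.9848, sin(-10 deg) = -0.1736
  joint[1] = (0.0000, 0.0000) + 9 * (0.9848, -0.1736) = (0.0000 + 8.8633, 0.0000 + -1.5628) = (8.8633, -1.5628)
link 1: phi[1] = -10 + 175 = 165 deg
  cos(165 deg) = -0.9659, sin(165 deg) = 0.2588
  joint[2] = (8.8633, -1.5628) + 6.2 * (-0.9659, 0.2588) = (8.8633 + -5.9887, -1.5628 + 1.6047) = (2.8745, 0.0418)
link 2: phi[2] = -10 + 175 + 100 = 265 deg
  cos(265 deg) = -0.0872, sin(265 deg) = -0.9962
  joint[3] = (2.8745, 0.0418) + 8.7 * (-0.0872, -0.9962) = (2.8745 + -0.7583, 0.0418 + -8.6669) = (2.1163, -8.6250)
link 3: phi[3] = -10 + 175 + 100 + -50 = 215 deg
  cos(215 deg) = -0.8192, sin(215 deg) = -0.5736
  joint[4] = (2.1163, -8.6250) + 11.8 * (-0.8192, -0.5736) = (2.1163 + -9.6660, -8.6250 + -6.7682) = (-7.5497, -15.3933)
End effector: (-7.5497, -15.3933)

Answer: -7.5497 -15.3933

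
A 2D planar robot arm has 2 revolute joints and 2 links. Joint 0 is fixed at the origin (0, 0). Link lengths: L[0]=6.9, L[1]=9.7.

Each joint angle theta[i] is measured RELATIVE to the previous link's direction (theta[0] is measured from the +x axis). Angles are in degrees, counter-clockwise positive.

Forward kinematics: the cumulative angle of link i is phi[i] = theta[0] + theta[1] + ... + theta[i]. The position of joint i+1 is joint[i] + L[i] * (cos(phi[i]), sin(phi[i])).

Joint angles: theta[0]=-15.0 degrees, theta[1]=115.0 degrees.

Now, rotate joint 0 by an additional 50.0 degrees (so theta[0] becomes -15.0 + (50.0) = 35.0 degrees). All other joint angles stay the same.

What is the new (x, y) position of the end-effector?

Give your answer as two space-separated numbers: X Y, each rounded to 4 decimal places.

joint[0] = (0.0000, 0.0000)  (base)
link 0: phi[0] = 35 = 35 deg
  cos(35 deg) = 0.8192, sin(35 deg) = 0.5736
  joint[1] = (0.0000, 0.0000) + 6.9 * (0.8192, 0.5736) = (0.0000 + 5.6521, 0.0000 + 3.9577) = (5.6521, 3.9577)
link 1: phi[1] = 35 + 115 = 150 deg
  cos(150 deg) = -0.8660, sin(150 deg) = 0.5000
  joint[2] = (5.6521, 3.9577) + 9.7 * (-0.8660, 0.5000) = (5.6521 + -8.4004, 3.9577 + 4.8500) = (-2.7483, 8.8077)
End effector: (-2.7483, 8.8077)

Answer: -2.7483 8.8077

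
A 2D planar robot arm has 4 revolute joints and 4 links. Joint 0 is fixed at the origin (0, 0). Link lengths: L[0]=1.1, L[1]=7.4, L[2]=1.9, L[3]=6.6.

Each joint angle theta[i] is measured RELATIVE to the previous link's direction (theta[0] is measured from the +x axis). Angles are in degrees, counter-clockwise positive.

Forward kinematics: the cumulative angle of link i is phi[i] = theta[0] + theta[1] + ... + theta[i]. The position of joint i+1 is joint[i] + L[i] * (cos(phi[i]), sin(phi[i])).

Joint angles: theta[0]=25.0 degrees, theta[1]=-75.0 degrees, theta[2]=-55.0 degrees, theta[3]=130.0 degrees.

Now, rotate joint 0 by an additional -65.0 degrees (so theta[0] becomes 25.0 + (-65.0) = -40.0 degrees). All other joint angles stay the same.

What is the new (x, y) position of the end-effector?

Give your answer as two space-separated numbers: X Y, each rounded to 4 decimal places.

Answer: 0.9000 -11.9861

Derivation:
joint[0] = (0.0000, 0.0000)  (base)
link 0: phi[0] = -40 = -40 deg
  cos(-40 deg) = 0.7660, sin(-40 deg) = -0.6428
  joint[1] = (0.0000, 0.0000) + 1.1 * (0.7660, -0.6428) = (0.0000 + 0.8426, 0.0000 + -0.7071) = (0.8426, -0.7071)
link 1: phi[1] = -40 + -75 = -115 deg
  cos(-115 deg) = -0.4226, sin(-115 deg) = -0.9063
  joint[2] = (0.8426, -0.7071) + 7.4 * (-0.4226, -0.9063) = (0.8426 + -3.1274, -0.7071 + -6.7067) = (-2.2847, -7.4137)
link 2: phi[2] = -40 + -75 + -55 = -170 deg
  cos(-170 deg) = -0.9848, sin(-170 deg) = -0.1736
  joint[3] = (-2.2847, -7.4137) + 1.9 * (-0.9848, -0.1736) = (-2.2847 + -1.8711, -7.4137 + -0.3299) = (-4.1559, -7.7437)
link 3: phi[3] = -40 + -75 + -55 + 130 = -40 deg
  cos(-40 deg) = 0.7660, sin(-40 deg) = -0.6428
  joint[4] = (-4.1559, -7.7437) + 6.6 * (0.7660, -0.6428) = (-4.1559 + 5.0559, -7.7437 + -4.2424) = (0.9000, -11.9861)
End effector: (0.9000, -11.9861)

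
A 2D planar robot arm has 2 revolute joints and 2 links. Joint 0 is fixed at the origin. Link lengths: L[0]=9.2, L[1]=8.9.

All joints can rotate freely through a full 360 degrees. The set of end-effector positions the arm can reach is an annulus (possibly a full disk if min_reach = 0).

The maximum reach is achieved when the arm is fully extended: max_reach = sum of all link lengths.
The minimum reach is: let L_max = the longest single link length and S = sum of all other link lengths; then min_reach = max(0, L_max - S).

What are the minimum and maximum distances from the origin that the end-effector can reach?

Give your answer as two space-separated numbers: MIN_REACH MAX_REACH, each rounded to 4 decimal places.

Answer: 0.3000 18.1000

Derivation:
Link lengths: [9.2, 8.9]
max_reach = 9.2 + 8.9 = 18.1
L_max = max([9.2, 8.9]) = 9.2
S (sum of others) = 18.1 - 9.2 = 8.9
min_reach = max(0, 9.2 - 8.9) = max(0, 0.3) = 0.3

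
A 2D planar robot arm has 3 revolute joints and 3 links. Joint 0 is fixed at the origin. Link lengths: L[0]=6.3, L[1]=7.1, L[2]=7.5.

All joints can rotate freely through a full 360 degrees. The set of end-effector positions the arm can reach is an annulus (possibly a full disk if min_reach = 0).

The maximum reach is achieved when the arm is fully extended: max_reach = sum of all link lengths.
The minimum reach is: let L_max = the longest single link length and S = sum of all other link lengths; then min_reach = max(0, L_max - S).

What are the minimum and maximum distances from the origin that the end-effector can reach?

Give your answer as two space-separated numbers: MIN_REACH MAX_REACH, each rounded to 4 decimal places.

Answer: 0.0000 20.9000

Derivation:
Link lengths: [6.3, 7.1, 7.5]
max_reach = 6.3 + 7.1 + 7.5 = 20.9
L_max = max([6.3, 7.1, 7.5]) = 7.5
S (sum of others) = 20.9 - 7.5 = 13.4
min_reach = max(0, 7.5 - 13.4) = max(0, -5.9) = 0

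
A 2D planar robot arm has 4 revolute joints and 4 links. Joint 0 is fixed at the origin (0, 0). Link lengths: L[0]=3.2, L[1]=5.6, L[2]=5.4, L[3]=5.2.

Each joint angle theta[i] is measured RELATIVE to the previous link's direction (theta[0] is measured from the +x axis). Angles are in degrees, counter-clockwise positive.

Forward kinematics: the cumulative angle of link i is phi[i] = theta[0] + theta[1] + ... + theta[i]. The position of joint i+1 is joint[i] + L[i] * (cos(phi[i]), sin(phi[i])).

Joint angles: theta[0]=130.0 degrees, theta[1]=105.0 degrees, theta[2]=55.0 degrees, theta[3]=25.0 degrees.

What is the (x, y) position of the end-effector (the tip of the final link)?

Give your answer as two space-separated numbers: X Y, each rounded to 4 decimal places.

Answer: 0.2549 -10.8872

Derivation:
joint[0] = (0.0000, 0.0000)  (base)
link 0: phi[0] = 130 = 130 deg
  cos(130 deg) = -0.6428, sin(130 deg) = 0.7660
  joint[1] = (0.0000, 0.0000) + 3.2 * (-0.6428, 0.7660) = (0.0000 + -2.0569, 0.0000 + 2.4513) = (-2.0569, 2.4513)
link 1: phi[1] = 130 + 105 = 235 deg
  cos(235 deg) = -0.5736, sin(235 deg) = -0.8192
  joint[2] = (-2.0569, 2.4513) + 5.6 * (-0.5736, -0.8192) = (-2.0569 + -3.2120, 2.4513 + -4.5873) = (-5.2689, -2.1359)
link 2: phi[2] = 130 + 105 + 55 = 290 deg
  cos(290 deg) = 0.3420, sin(290 deg) = -0.9397
  joint[3] = (-5.2689, -2.1359) + 5.4 * (0.3420, -0.9397) = (-5.2689 + 1.8469, -2.1359 + -5.0743) = (-3.4220, -7.2102)
link 3: phi[3] = 130 + 105 + 55 + 25 = 315 deg
  cos(315 deg) = 0.7071, sin(315 deg) = -0.7071
  joint[4] = (-3.4220, -7.2102) + 5.2 * (0.7071, -0.7071) = (-3.4220 + 3.6770, -7.2102 + -3.6770) = (0.2549, -10.8872)
End effector: (0.2549, -10.8872)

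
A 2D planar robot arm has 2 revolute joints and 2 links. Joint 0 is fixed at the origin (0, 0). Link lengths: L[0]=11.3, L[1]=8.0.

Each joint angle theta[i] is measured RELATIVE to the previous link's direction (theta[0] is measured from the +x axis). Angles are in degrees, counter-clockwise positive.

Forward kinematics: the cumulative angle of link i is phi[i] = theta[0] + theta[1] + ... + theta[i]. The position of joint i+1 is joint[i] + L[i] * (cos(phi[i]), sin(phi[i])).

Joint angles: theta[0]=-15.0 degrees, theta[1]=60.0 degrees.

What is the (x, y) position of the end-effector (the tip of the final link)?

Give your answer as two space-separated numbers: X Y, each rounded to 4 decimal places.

Answer: 16.5718 2.7322

Derivation:
joint[0] = (0.0000, 0.0000)  (base)
link 0: phi[0] = -15 = -15 deg
  cos(-15 deg) = 0.9659, sin(-15 deg) = -0.2588
  joint[1] = (0.0000, 0.0000) + 11.3 * (0.9659, -0.2588) = (0.0000 + 10.9150, 0.0000 + -2.9247) = (10.9150, -2.9247)
link 1: phi[1] = -15 + 60 = 45 deg
  cos(45 deg) = 0.7071, sin(45 deg) = 0.7071
  joint[2] = (10.9150, -2.9247) + 8 * (0.7071, 0.7071) = (10.9150 + 5.6569, -2.9247 + 5.6569) = (16.5718, 2.7322)
End effector: (16.5718, 2.7322)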